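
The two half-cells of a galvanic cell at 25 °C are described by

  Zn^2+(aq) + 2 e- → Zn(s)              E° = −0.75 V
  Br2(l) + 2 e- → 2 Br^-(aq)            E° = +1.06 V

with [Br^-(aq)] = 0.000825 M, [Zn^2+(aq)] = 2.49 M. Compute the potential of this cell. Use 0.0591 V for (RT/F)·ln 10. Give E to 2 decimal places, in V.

The Br₂/Br⁻ couple has the more positive E°, so it is the cathode; Zn²⁺/Zn is the anode.
The standard potential is +1.06 − (−0.75) = +1.81 V and the balanced reaction transfers n = 2 electrons.
Balancing gives Br2(l) + Zn(s) → 2 Br^-(aq) + Zn^2+(aq); hence Q = [Br^-(aq)]^2·[Zn^2+(aq)] = 1.69×10^−6 (log Q = −5.771).
Applying E = E° − (RT ln10/nF)·log Q gives +1.81 − (0.0591/2)(−5.771) = +1.98 V.

+1.98 V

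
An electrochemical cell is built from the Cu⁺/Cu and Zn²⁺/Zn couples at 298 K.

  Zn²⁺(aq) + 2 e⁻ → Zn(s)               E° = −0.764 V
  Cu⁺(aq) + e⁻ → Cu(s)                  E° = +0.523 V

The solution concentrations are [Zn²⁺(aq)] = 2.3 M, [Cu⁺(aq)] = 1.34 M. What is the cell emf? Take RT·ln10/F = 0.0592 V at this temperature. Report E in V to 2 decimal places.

Cu⁺/Cu is reduced (cathode, E° = +0.523 V) and Zn²⁺/Zn is oxidized (anode).
E°cell = E°cat − E°an = +0.523 − (−0.764) = +1.287 V; n = 2.
The balanced reaction is 2 Cu⁺(aq) + Zn(s) → 2 Cu(s) + Zn²⁺(aq), so Q = [Zn²⁺(aq)] / [Cu⁺(aq)]^2 = 1.28 and log Q = 0.108.
By the Nernst equation, E = +1.287 − (0.0592/2)·(0.108) = +1.28 V.

+1.28 V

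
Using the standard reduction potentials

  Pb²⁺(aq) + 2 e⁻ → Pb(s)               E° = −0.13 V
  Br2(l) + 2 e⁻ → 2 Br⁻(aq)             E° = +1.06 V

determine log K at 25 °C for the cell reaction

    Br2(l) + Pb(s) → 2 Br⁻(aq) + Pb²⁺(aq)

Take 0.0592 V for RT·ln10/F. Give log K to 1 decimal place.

log K = 40.2

The Br₂/Br⁻ couple is reduced (cathode); E°cell = +1.06 − (−0.13) = +1.19 V with n = 2.
At equilibrium E = 0, so log K = nE°cell / 0.0592 = (2)(+1.19) / 0.0592 = 40.2.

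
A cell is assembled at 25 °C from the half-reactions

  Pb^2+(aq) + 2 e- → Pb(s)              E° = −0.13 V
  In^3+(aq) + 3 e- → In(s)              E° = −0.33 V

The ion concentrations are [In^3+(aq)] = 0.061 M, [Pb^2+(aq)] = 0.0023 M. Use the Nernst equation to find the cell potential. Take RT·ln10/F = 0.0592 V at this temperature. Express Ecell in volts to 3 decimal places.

+0.146 V

The Pb²⁺/Pb couple has the more positive E°, so it is the cathode; In³⁺/In is the anode.
E°cell = E°cat − E°an = −0.13 − (−0.33) = +0.20 V; n = 6.
Balancing gives 3 Pb^2+(aq) + 2 In(s) → 3 Pb(s) + 2 In^3+(aq); hence Q = [In^3+(aq)]^2 / [Pb^2+(aq)]^3 = 3.06×10^5 (log Q = 5.485).
By the Nernst equation, E = +0.20 − (0.0592/6)·(5.485) = +0.146 V.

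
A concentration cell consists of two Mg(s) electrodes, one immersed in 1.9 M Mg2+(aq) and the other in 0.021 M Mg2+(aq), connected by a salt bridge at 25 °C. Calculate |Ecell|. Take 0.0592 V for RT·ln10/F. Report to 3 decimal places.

0.058 V

For a concentration cell E°cell = 0, since both electrodes use the same couple.
The compartment with the higher Mg2+(aq) concentration (1.9 M) acts as the cathode; ions are reduced there and produced at the dilute (0.021 M) anode.
With n = 2, Ecell = −(0.0592/2)·log([dilute]/[conc]) = −(0.0592/2)·log(0.021/1.9) = +0.058 V.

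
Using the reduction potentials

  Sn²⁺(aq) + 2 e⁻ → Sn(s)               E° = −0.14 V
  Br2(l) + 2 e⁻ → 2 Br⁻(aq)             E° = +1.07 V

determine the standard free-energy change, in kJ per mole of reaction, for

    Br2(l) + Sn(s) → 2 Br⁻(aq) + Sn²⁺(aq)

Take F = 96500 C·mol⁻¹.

In the reaction as written Br2(l) is reduced, so the Br₂/Br⁻ couple is the cathode and Sn²⁺/Sn is the anode.
E°cell = +1.07 − (−0.14) = +1.21 V; balancing electrons gives n = 2.
ΔG° = −nFE°cell = −(2)(96500)(+1.21) J/mol = −234 kJ/mol.

−234 kJ/mol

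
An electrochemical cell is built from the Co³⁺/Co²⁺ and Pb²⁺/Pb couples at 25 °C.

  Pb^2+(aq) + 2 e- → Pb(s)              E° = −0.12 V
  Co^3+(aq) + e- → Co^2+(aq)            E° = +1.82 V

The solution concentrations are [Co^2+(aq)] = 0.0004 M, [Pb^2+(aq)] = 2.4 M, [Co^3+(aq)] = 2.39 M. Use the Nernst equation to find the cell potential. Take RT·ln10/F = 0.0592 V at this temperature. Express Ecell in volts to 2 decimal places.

Since E°(Co³⁺/Co²⁺) > E°(Pb²⁺/Pb), Co³⁺/Co²⁺ serves as the cathode.
E°cell = +1.82 − (−0.12) = +1.94 V, with n = 2 electrons transferred.
The balanced reaction is 2 Co^3+(aq) + Pb(s) → 2 Co^2+(aq) + Pb^2+(aq), so Q = ([Co^2+(aq)]^2·[Pb^2+(aq)]) / [Co^3+(aq)]^2 = 6.72×10^−8 and log Q = −7.172.
Applying E = E° − (RT ln10/nF)·log Q gives +1.94 − (0.0592/2)(−7.172) = +2.15 V.

+2.15 V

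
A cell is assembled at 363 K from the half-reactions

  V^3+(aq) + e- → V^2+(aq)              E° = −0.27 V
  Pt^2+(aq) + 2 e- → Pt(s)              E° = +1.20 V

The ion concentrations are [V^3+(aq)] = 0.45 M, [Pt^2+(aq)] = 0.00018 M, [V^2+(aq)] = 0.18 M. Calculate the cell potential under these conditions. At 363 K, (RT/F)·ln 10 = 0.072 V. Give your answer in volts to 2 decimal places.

The Pt²⁺/Pt couple has the more positive E°, so it is the cathode; V³⁺/V²⁺ is the anode.
The standard potential is +1.20 − (−0.27) = +1.47 V and the balanced reaction transfers n = 2 electrons.
Balancing gives Pt^2+(aq) + 2 V^2+(aq) → Pt(s) + 2 V^3+(aq); hence Q = [V^3+(aq)]^2 / ([Pt^2+(aq)]·[V^2+(aq)]^2) = 3.47×10^4 (log Q = 4.541).
Applying E = E° − (RT ln10/nF)·log Q gives +1.47 − (0.072/2)(4.541) = +1.31 V.

+1.31 V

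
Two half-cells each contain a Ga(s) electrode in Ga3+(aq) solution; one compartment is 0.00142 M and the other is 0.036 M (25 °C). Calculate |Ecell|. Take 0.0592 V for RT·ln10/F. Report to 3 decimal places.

0.028 V

For a concentration cell E°cell = 0, since both electrodes use the same couple.
The compartment with the higher Ga3+(aq) concentration (0.036 M) acts as the cathode; ions are reduced there and produced at the dilute (0.00142 M) anode.
With n = 3, Ecell = −(0.0592/3)·log([dilute]/[conc]) = −(0.0592/3)·log(0.00142/0.036) = +0.028 V.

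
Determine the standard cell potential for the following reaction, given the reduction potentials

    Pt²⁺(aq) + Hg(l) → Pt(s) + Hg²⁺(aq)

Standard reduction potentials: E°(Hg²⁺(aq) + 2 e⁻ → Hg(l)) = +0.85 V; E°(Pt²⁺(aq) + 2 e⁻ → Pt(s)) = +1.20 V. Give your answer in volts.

+0.35 V

Pt²⁺(aq) gains electrons, so the Pt²⁺/Pt couple is the cathode; the Hg²⁺/Hg couple is the anode.
E°cell = E°(cathode) − E°(anode) = +1.20 − (+0.85) = +0.35 V.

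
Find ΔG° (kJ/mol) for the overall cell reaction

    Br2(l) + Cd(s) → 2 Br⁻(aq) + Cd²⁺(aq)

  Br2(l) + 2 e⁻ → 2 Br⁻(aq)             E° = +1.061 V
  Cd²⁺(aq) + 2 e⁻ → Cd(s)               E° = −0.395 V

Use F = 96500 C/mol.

In the reaction as written Br2(l) is reduced, so the Br₂/Br⁻ couple is the cathode and Cd²⁺/Cd is the anode.
E°cell = +1.061 − (−0.395) = +1.456 V; balancing electrons gives n = 2.
ΔG° = −nFE°cell = −(2)(96500)(+1.456) J/mol = −281 kJ/mol.

−281 kJ/mol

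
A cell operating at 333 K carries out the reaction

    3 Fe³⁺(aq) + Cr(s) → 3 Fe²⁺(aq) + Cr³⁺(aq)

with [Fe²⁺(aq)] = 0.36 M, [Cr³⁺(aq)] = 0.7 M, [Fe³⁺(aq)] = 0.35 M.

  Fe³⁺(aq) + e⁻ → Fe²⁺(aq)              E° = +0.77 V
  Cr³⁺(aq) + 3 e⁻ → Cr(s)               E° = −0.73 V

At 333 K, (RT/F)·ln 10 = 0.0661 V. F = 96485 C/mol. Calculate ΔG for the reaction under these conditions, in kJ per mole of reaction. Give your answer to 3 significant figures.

−435 kJ/mol

E°cell = +0.77 − (−0.73) = +1.50 V; the balanced reaction transfers n = 3 electrons.
Q = ([Fe²⁺(aq)]^3·[Cr³⁺(aq)]) / [Fe³⁺(aq)]^3 = 0.762, so log Q = −0.118 and E = +1.50 − (0.0661/3)(−0.118) = +1.5026 V.
ΔG = −nFE = −(3)(96485)(+1.5026) J/mol = −435 kJ/mol.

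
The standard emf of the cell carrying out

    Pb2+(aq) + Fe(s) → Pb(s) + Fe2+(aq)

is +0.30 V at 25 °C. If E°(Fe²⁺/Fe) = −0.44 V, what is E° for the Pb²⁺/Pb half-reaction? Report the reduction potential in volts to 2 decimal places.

In the reaction as written the Pb²⁺/Pb couple is reduced (cathode) and Fe²⁺/Fe is oxidized (anode), so E°cell = E°(Pb²⁺/Pb) − E°(Fe²⁺/Fe).
E°(Pb²⁺/Pb) = E°cell + E°(anode) = +0.30 + (−0.44) = −0.14 V.

−0.14 V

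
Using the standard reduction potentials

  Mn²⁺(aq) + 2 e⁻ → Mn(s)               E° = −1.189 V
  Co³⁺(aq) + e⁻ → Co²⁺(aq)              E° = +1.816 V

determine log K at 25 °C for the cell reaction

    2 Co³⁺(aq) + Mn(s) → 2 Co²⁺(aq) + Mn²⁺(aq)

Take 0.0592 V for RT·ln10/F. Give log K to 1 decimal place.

log K = 101.5

The Co³⁺/Co²⁺ couple is reduced (cathode); E°cell = +1.816 − (−1.189) = +3.005 V with n = 2.
At equilibrium E = 0, so log K = nE°cell / 0.0592 = (2)(+3.005) / 0.0592 = 101.5.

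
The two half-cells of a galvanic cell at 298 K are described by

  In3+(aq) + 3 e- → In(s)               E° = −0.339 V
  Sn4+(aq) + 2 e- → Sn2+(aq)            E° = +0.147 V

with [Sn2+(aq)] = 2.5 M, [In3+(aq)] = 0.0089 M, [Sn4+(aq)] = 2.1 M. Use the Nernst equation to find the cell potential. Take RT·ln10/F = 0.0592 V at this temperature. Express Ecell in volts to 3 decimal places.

+0.524 V

Since E°(Sn⁴⁺/Sn²⁺) > E°(In³⁺/In), Sn⁴⁺/Sn²⁺ serves as the cathode.
The standard potential is +0.147 − (−0.339) = +0.486 V and the balanced reaction transfers n = 6 electrons.
For the overall reaction 3 Sn4+(aq) + 2 In(s) → 3 Sn2+(aq) + 2 In3+(aq), Q = ([Sn2+(aq)]^3·[In3+(aq)]^2) / [Sn4+(aq)]^3 = 0.000134, giving log Q = −3.874.
Applying E = E° − (RT ln10/nF)·log Q gives +0.486 − (0.0592/6)(−3.874) = +0.524 V.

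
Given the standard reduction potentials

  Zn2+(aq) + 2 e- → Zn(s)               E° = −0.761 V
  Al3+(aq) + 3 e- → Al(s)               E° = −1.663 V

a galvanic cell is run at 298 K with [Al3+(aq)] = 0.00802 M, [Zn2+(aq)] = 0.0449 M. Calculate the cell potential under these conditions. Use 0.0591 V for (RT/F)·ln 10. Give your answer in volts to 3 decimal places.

Since E°(Zn²⁺/Zn) > E°(Al³⁺/Al), Zn²⁺/Zn serves as the cathode.
The standard potential is −0.761 − (−1.663) = +0.902 V and the balanced reaction transfers n = 6 electrons.
For the overall reaction 3 Zn2+(aq) + 2 Al(s) → 3 Zn(s) + 2 Al3+(aq), Q = [Al3+(aq)]^2 / [Zn2+(aq)]^3 = 0.711, giving log Q = −0.148.
By the Nernst equation, E = +0.902 − (0.0591/6)·(−0.148) = +0.903 V.

+0.903 V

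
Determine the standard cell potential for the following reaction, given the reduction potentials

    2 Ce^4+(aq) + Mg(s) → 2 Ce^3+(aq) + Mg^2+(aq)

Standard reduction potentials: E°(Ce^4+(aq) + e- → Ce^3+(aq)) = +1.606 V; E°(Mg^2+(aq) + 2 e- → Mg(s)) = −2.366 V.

+3.972 V

In the reaction as written, Ce^4+(aq) is reduced (cathode) and Mg^2+(aq) is produced by oxidation at the anode.
E°cell = E°(cathode) − E°(anode) = +1.606 − (−2.366) = +3.972 V.
The positive value indicates the reaction is spontaneous as written.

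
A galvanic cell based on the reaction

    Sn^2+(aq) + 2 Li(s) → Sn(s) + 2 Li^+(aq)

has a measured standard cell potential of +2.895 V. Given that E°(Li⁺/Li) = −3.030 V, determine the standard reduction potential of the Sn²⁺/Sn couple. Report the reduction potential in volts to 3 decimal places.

−0.135 V

In the reaction as written the Sn²⁺/Sn couple is reduced (cathode) and Li⁺/Li is oxidized (anode), so E°cell = E°(Sn²⁺/Sn) − E°(Li⁺/Li).
E°(Sn²⁺/Sn) = E°cell + E°(anode) = +2.895 + (−3.030) = −0.135 V.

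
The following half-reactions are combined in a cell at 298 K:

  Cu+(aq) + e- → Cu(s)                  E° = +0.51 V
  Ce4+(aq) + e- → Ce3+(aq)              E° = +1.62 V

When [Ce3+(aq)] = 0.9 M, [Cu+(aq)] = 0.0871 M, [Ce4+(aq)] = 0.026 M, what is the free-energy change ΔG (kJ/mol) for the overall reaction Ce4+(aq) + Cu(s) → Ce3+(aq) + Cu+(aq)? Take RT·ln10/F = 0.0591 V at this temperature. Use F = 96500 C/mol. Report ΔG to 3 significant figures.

−104 kJ/mol

E°cell = +1.62 − (+0.51) = +1.11 V; the balanced reaction transfers n = 1 electron.
Here Q = ([Ce3+(aq)]·[Cu+(aq)]) / [Ce4+(aq)] = 3.02 (log Q = 0.479), giving E = +1.11 − (0.0591/1)·(0.479) = +1.0817 V.
ΔG = −nFE = −(1)(96500)(+1.0817) J/mol = −104 kJ/mol.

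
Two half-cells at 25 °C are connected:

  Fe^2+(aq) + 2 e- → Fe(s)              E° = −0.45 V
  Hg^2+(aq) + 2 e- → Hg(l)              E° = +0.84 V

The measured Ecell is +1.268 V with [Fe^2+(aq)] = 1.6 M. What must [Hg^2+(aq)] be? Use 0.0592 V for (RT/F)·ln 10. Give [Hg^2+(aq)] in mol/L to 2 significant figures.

The Hg²⁺/Hg couple has the larger reduction potential, so it is the cathode: E°cell = +0.84 − (−0.45) = +1.29 V and n = 2.
Rearranging E = E° − (0.0592/n)·log Q gives log Q = 2(+1.29 − (+1.268))/0.0592 = 0.743.
For Hg^2+(aq) + Fe(s) → Hg(l) + Fe^2+(aq), the reaction quotient is Q = [Fe^2+(aq)] / [Hg^2+(aq)].
Isolating [Hg^2+(aq)] in Q = 10^{0.743} yields log [Hg^2+(aq)] = −0.539, i.e. 0.29 M.

0.29 M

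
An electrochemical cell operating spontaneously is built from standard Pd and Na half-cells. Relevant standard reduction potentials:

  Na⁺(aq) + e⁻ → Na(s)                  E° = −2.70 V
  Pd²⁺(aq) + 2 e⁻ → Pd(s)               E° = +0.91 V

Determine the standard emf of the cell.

Of the two couples in this cell, the one with the more positive reduction potential is reduced at the cathode: here that is Pd²⁺/Pd (+0.91 V); Na⁺/Na (−2.70 V) is the anode.
E°cell = E°(cathode) − E°(anode) = +0.91 − (−2.70) = +3.61 V.

+3.61 V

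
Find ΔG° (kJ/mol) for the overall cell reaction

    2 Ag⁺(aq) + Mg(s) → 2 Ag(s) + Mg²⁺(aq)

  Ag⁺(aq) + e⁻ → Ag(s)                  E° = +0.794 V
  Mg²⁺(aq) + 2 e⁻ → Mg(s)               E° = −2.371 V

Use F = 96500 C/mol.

In the reaction as written Ag⁺(aq) is reduced, so the Ag⁺/Ag couple is the cathode and Mg²⁺/Mg is the anode.
E°cell = +0.794 − (−2.371) = +3.165 V; balancing electrons gives n = 2.
ΔG° = −nFE°cell = −(2)(96500)(+3.165) J/mol = −611 kJ/mol.

−611 kJ/mol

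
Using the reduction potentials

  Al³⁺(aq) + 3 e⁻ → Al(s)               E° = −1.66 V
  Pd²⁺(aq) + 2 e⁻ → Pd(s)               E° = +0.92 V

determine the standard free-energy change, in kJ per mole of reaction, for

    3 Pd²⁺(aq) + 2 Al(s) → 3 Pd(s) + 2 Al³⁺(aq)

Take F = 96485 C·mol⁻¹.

In the reaction as written Pd²⁺(aq) is reduced, so the Pd²⁺/Pd couple is the cathode and Al³⁺/Al is the anode.
E°cell = +0.92 − (−1.66) = +2.58 V; balancing electrons gives n = 6.
ΔG° = −nFE°cell = −(6)(96485)(+2.58) J/mol = −1494 kJ/mol.

−1494 kJ/mol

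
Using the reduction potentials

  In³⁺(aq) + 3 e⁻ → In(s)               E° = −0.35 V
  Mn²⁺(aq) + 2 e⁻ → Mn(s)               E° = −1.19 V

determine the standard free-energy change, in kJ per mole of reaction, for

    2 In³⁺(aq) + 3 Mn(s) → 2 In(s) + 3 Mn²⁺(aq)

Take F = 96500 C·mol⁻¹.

−486 kJ/mol

In the reaction as written In³⁺(aq) is reduced, so the In³⁺/In couple is the cathode and Mn²⁺/Mn is the anode.
E°cell = −0.35 − (−1.19) = +0.84 V; balancing electrons gives n = 6.
ΔG° = −nFE°cell = −(6)(96500)(+0.84) J/mol = −486 kJ/mol.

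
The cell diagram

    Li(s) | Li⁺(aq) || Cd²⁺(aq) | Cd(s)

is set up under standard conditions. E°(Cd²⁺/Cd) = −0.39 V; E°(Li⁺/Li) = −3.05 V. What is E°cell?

By convention the left-hand electrode in cell notation is the anode (oxidation) and the right-hand electrode is the cathode (reduction).
E°cell = E°(right) − E°(left) = −0.39 − (−3.05) = +2.66 V.

+2.66 V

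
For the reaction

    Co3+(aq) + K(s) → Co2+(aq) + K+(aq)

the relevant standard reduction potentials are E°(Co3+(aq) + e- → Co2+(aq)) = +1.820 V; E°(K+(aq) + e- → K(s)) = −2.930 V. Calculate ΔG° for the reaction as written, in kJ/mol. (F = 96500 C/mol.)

In the reaction as written Co3+(aq) is reduced, so the Co³⁺/Co²⁺ couple is the cathode and K⁺/K is the anode.
E°cell = +1.820 − (−2.930) = +4.750 V; balancing electrons gives n = 1.
ΔG° = −nFE°cell = −(1)(96500)(+4.750) J/mol = −458 kJ/mol.

−458 kJ/mol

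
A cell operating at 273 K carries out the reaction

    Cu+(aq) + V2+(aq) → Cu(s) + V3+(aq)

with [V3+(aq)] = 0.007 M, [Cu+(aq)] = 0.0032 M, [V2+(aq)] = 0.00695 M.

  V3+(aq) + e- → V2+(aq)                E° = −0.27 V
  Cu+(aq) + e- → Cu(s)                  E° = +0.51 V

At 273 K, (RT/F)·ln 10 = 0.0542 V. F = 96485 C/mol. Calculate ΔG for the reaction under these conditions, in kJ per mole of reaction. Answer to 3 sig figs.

−62.2 kJ/mol

The standard cell potential is +0.51 − (−0.27) = +0.78 V, with n = 1 electron in the balanced equation.
The reaction quotient is [V3+(aq)] / ([Cu+(aq)]·[V2+(aq)]) = 315; by Nernst, E = +0.78 − (0.0542/1)(2.498) = +0.6446 V.
Finally ΔG = −nFE = −(1)(96485 C/mol)(+0.6446 V) = −62.2 kJ/mol.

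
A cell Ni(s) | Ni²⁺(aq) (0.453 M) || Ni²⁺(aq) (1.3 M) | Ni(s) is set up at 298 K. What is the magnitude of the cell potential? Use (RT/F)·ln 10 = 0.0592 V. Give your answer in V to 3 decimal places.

For a concentration cell E°cell = 0, since both electrodes use the same couple.
The compartment with the higher Ni²⁺(aq) concentration (1.3 M) acts as the cathode; ions are reduced there and produced at the dilute (0.453 M) anode.
With n = 2, Ecell = −(0.0592/2)·log([dilute]/[conc]) = −(0.0592/2)·log(0.453/1.3) = +0.014 V.

0.014 V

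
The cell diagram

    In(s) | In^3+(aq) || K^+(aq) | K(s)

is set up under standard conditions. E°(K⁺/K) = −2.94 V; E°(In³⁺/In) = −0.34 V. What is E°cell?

By convention the left-hand electrode in cell notation is the anode (oxidation) and the right-hand electrode is the cathode (reduction).
E°cell = E°(right) − E°(left) = −2.94 − (−0.34) = −2.60 V.
The negative sign shows that, as written, the cell would require an external voltage to drive the reaction.

−2.60 V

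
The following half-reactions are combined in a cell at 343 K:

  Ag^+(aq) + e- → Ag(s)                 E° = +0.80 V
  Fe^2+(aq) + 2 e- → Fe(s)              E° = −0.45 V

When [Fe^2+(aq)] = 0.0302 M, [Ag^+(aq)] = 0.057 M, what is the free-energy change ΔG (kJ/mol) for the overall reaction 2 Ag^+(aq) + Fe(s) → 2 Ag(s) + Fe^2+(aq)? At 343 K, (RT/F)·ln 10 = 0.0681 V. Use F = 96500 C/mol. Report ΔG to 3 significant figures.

With Ag⁺/Ag reduced at the cathode, E°cell = +0.80 − (−0.45) = +1.25 V and n = 2.
Here Q = [Fe^2+(aq)] / [Ag^+(aq)]^2 = 9.3 (log Q = 0.968), giving E = +1.25 − (0.0681/2)·(0.968) = +1.2170 V.
Finally ΔG = −nFE = −(2)(96500 C/mol)(+1.2170 V) = −235 kJ/mol.

−235 kJ/mol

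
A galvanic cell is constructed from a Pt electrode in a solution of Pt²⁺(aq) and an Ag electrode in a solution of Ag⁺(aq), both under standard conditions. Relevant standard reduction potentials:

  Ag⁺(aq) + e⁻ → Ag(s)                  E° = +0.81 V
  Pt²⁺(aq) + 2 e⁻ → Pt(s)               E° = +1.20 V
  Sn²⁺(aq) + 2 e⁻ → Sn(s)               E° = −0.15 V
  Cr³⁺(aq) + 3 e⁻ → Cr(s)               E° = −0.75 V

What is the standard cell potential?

The Pt²⁺/Pt couple has the higher E°, so Pt ion is reduced (cathode) and Ag is oxidized (anode).
E°cell = E°(cathode) − E°(anode) = +1.20 − (+0.81) = +0.39 V.

+0.39 V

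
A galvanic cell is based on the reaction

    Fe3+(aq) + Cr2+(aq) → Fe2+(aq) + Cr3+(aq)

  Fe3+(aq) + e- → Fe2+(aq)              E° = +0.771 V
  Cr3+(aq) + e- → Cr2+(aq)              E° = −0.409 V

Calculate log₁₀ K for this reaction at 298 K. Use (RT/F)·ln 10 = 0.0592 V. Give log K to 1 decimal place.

The Fe³⁺/Fe²⁺ couple is reduced (cathode); E°cell = +0.771 − (−0.409) = +1.180 V with n = 1.
At equilibrium E = 0, so log K = nE°cell / 0.0592 = (1)(+1.180) / 0.0592 = 19.9.

log K = 19.9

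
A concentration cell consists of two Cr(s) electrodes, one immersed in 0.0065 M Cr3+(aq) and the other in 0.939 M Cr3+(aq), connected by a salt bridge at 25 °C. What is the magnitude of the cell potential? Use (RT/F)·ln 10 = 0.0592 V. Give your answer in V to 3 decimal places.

0.043 V

For a concentration cell E°cell = 0, since both electrodes use the same couple.
The compartment with the higher Cr3+(aq) concentration (0.939 M) acts as the cathode; ions are reduced there and produced at the dilute (0.0065 M) anode.
With n = 3, Ecell = −(0.0592/3)·log([dilute]/[conc]) = −(0.0592/3)·log(0.0065/0.939) = +0.043 V.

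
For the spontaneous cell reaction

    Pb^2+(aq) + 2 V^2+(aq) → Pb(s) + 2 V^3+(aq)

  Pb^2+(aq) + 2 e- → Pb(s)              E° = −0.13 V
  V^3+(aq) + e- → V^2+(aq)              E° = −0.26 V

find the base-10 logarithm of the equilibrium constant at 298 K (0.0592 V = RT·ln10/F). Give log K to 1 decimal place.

log K = 4.4

The Pb²⁺/Pb couple is reduced (cathode); E°cell = −0.13 − (−0.26) = +0.13 V with n = 2.
At equilibrium E = 0, so log K = nE°cell / 0.0592 = (2)(+0.13) / 0.0592 = 4.4.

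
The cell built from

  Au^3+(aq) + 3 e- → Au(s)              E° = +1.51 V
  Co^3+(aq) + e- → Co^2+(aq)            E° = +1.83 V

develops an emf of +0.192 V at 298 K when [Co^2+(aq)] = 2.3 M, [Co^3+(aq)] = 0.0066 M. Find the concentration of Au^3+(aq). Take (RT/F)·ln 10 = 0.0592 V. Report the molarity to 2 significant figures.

0.072 M

Co³⁺/Co²⁺ is the cathode (higher E°); E°cell = +1.83 − (+1.51) = +0.32 V with n = 3.
Since E = E° − (0.0592/n)·log Q, log Q = n(E° − E)/0.0592 = 6.486.
The balanced reaction is 3 Co^3+(aq) + Au(s) → 3 Co^2+(aq) + Au^3+(aq), so Q = ([Co^2+(aq)]^3·[Au^3+(aq)]) / [Co^3+(aq)]^3.
Isolating [Au^3+(aq)] in Q = 10^{6.486} yields log [Au^3+(aq)] = −1.141, i.e. 0.072 M.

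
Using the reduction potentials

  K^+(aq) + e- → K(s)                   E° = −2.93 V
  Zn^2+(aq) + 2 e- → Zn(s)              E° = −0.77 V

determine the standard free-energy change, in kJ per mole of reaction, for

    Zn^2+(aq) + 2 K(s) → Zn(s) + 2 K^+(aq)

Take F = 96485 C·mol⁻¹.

−417 kJ/mol

In the reaction as written Zn^2+(aq) is reduced, so the Zn²⁺/Zn couple is the cathode and K⁺/K is the anode.
E°cell = −0.77 − (−2.93) = +2.16 V; balancing electrons gives n = 2.
ΔG° = −nFE°cell = −(2)(96485)(+2.16) J/mol = −417 kJ/mol.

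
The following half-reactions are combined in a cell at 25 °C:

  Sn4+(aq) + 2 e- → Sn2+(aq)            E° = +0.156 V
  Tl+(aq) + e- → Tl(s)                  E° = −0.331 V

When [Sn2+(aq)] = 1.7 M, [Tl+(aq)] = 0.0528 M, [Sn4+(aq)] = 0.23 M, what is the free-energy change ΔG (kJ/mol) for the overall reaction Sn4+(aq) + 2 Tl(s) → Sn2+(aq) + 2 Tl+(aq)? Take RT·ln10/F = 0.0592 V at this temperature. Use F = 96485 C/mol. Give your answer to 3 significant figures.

With Sn⁴⁺/Sn²⁺ reduced at the cathode, E°cell = +0.156 − (−0.331) = +0.487 V and n = 2.
Here Q = ([Sn2+(aq)]·[Tl+(aq)]^2) / [Sn4+(aq)] = 0.0206 (log Q = −1.686), giving E = +0.487 − (0.0592/2)·(−1.686) = +0.5369 V.
Finally ΔG = −nFE = −(2)(96485 C/mol)(+0.5369 V) = −104 kJ/mol.

−104 kJ/mol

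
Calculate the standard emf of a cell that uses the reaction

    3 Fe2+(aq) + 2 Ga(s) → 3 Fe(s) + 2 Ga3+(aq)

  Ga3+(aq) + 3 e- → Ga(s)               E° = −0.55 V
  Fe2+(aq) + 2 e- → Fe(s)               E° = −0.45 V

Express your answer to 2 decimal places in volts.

Fe2+(aq) gains electrons, so the Fe²⁺/Fe couple is the cathode; the Ga³⁺/Ga couple is the anode.
E°cell = E°(cathode) − E°(anode) = −0.45 − (−0.55) = +0.10 V.

+0.10 V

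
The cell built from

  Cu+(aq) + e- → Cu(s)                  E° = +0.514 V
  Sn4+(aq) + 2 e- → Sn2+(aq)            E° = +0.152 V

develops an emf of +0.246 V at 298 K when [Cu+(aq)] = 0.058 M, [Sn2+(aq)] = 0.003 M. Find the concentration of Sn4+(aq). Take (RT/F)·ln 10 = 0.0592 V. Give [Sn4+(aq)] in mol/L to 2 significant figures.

Cu⁺/Cu is the cathode (higher E°); E°cell = +0.514 − (+0.152) = +0.362 V with n = 2.
Since E = E° − (0.0592/n)·log Q, log Q = n(E° − E)/0.0592 = 3.919.
For 2 Cu+(aq) + Sn2+(aq) → 2 Cu(s) + Sn4+(aq), the reaction quotient is Q = [Sn4+(aq)] / ([Cu+(aq)]^2·[Sn2+(aq)]).
Isolating [Sn4+(aq)] in Q = 10^{3.919} yields log [Sn4+(aq)] = −1.077, i.e. 0.084 M.

0.084 M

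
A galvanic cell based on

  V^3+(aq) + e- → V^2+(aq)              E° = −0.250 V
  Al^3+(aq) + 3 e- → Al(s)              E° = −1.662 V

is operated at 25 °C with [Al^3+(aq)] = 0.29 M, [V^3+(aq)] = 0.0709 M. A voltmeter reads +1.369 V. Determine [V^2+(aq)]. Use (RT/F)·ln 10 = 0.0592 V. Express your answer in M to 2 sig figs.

0.57 M

V³⁺/V²⁺ is the cathode (higher E°); E°cell = −0.250 − (−1.662) = +1.412 V with n = 3.
Since E = E° − (0.0592/n)·log Q, log Q = n(E° − E)/0.0592 = 2.179.
For 3 V^3+(aq) + Al(s) → 3 V^2+(aq) + Al^3+(aq), the reaction quotient is Q = ([V^2+(aq)]^3·[Al^3+(aq)]) / [V^3+(aq)]^3.
Isolating [V^2+(aq)] in Q = 10^{2.179} yields log [V^2+(aq)] = −0.244, i.e. 0.57 M.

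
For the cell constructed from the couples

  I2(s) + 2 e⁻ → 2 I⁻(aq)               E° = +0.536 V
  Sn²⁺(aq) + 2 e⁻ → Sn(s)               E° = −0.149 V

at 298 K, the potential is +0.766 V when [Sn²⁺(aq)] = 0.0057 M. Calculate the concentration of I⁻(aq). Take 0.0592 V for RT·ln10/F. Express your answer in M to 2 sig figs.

0.57 M

I₂/I⁻ is the cathode (higher E°); E°cell = +0.536 − (−0.149) = +0.685 V with n = 2.
Rearranging E = E° − (0.0592/n)·log Q gives log Q = 2(+0.685 − (+0.766))/0.0592 = −2.736.
The balanced reaction is I2(s) + Sn(s) → 2 I⁻(aq) + Sn²⁺(aq), so Q = [I⁻(aq)]^2·[Sn²⁺(aq)].
Solving for the unknown gives log [I⁻(aq)] = −0.246, so [I⁻(aq)] ≈ 0.57 M.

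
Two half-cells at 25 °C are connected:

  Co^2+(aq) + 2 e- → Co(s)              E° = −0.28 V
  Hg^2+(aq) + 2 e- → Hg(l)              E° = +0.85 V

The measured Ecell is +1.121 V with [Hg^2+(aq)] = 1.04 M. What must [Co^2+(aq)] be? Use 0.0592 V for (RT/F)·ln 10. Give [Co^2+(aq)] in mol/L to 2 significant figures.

2.1 M

The Hg²⁺/Hg couple has the larger reduction potential, so it is the cathode: E°cell = +0.85 − (−0.28) = +1.13 V and n = 2.
From the Nernst equation, log Q = n(E° − E)/0.0592 = 2·(+1.13 − (+1.121))/0.0592 = 0.304.
For Hg^2+(aq) + Co(s) → Hg(l) + Co^2+(aq), the reaction quotient is Q = [Co^2+(aq)] / [Hg^2+(aq)].
Solving for the unknown gives log [Co^2+(aq)] = 0.321, so [Co^2+(aq)] ≈ 2.1 M.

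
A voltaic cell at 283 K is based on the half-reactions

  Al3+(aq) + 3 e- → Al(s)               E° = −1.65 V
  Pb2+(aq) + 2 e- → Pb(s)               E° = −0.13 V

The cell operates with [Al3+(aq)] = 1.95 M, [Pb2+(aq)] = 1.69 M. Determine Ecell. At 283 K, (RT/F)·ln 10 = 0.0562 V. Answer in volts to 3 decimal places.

+1.521 V

Since E°(Pb²⁺/Pb) > E°(Al³⁺/Al), Pb²⁺/Pb serves as the cathode.
The standard potential is −0.13 − (−1.65) = +1.52 V and the balanced reaction transfers n = 6 electrons.
The balanced reaction is 3 Pb2+(aq) + 2 Al(s) → 3 Pb(s) + 2 Al3+(aq), so Q = [Al3+(aq)]^2 / [Pb2+(aq)]^3 = 0.788 and log Q = −0.104.
E = E° − (0.0562/n)·log Q = +1.52 − (0.0562/6)(−0.104) = +1.521 V.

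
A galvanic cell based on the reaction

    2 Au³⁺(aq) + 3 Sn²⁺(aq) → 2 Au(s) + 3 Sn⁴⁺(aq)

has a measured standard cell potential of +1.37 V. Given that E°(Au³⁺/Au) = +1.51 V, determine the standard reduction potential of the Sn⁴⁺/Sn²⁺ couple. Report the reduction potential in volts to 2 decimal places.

In the reaction as written the Au³⁺/Au couple is reduced (cathode) and Sn⁴⁺/Sn²⁺ is oxidized (anode), so E°cell = E°(Au³⁺/Au) − E°(Sn⁴⁺/Sn²⁺).
E°(Sn⁴⁺/Sn²⁺) = E°(cathode) − E°cell = +1.51 − (+1.37) = +0.14 V.

+0.14 V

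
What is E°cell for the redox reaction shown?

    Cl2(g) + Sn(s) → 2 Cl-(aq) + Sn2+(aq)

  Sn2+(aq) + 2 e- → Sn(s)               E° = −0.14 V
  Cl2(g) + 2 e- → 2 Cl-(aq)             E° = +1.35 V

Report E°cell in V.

+1.49 V

Cl2(g) gains electrons, so the Cl₂/Cl⁻ couple is the cathode; the Sn²⁺/Sn couple is the anode.
E°cell = E°(cathode) − E°(anode) = +1.35 − (−0.14) = +1.49 V.
The positive value indicates the reaction is spontaneous as written.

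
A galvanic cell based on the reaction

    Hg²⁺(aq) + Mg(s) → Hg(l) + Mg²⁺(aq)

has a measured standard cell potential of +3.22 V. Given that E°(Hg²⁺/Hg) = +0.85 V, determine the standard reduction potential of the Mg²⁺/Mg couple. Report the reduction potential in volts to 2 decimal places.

−2.37 V

In the reaction as written the Hg²⁺/Hg couple is reduced (cathode) and Mg²⁺/Mg is oxidized (anode), so E°cell = E°(Hg²⁺/Hg) − E°(Mg²⁺/Mg).
E°(Mg²⁺/Mg) = E°(cathode) − E°cell = +0.85 − (+3.22) = −2.37 V.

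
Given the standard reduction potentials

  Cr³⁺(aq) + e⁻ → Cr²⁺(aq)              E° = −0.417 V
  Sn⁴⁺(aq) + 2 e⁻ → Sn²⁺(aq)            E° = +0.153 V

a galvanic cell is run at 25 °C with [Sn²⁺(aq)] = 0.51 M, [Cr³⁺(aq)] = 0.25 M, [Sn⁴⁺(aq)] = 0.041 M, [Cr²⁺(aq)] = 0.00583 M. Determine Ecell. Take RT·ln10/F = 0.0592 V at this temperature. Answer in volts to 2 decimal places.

Sn⁴⁺/Sn²⁺ is reduced (cathode, E° = +0.153 V) and Cr³⁺/Cr²⁺ is oxidized (anode).
E°cell = E°cat − E°an = +0.153 − (−0.417) = +0.570 V; n = 2.
Balancing gives Sn⁴⁺(aq) + 2 Cr²⁺(aq) → Sn²⁺(aq) + 2 Cr³⁺(aq); hence Q = ([Sn²⁺(aq)]·[Cr³⁺(aq)]^2) / ([Sn⁴⁺(aq)]·[Cr²⁺(aq)]^2) = 2.29×10^4 (log Q = 4.359).
Applying E = E° − (RT ln10/nF)·log Q gives +0.570 − (0.0592/2)(4.359) = +0.44 V.

+0.44 V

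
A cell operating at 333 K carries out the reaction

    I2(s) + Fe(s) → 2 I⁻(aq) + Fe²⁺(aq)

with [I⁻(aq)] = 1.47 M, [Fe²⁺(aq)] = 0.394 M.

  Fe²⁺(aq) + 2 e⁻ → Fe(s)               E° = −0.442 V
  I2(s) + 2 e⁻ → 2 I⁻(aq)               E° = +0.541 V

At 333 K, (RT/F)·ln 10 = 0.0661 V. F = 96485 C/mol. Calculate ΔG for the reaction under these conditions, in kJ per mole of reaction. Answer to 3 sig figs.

E°cell = +0.541 − (−0.442) = +0.983 V; the balanced reaction transfers n = 2 electrons.
Here Q = [I⁻(aq)]^2·[Fe²⁺(aq)] = 0.851 (log Q = −0.070), giving E = +0.983 − (0.0661/2)·(−0.070) = +0.9853 V.
Then ΔG = −nFE = −2 × 96485 × +0.9853 J/mol = −190 kJ/mol.

−190 kJ/mol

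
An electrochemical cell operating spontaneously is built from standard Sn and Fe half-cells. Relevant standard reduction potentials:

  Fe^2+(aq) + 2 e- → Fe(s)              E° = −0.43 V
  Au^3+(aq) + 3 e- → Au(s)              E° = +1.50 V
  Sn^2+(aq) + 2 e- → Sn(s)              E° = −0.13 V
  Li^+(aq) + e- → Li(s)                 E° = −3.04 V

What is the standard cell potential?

The Sn²⁺/Sn couple has the higher E°, so Sn ion is reduced (cathode) and Fe is oxidized (anode).
E°cell = E°(cathode) − E°(anode) = −0.13 − (−0.43) = +0.30 V.

+0.30 V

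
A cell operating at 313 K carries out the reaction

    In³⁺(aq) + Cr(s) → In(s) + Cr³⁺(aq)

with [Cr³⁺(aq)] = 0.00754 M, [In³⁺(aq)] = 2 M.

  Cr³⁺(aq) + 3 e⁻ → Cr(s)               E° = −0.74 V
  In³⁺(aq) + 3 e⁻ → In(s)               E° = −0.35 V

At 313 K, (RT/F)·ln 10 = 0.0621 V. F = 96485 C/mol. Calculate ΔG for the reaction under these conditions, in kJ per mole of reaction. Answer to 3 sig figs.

E°cell = −0.35 − (−0.74) = +0.39 V; the balanced reaction transfers n = 3 electrons.
Q = [Cr³⁺(aq)] / [In³⁺(aq)] = 0.00377, so log Q = −2.424 and E = +0.39 − (0.0621/3)(−2.424) = +0.4402 V.
ΔG = −nFE = −(3)(96485)(+0.4402) J/mol = −127 kJ/mol.

−127 kJ/mol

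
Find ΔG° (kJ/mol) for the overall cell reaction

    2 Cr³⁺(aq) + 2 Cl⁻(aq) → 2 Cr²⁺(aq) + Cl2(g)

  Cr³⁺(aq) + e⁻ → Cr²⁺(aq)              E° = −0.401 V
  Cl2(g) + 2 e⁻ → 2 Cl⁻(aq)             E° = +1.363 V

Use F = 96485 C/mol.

+340 kJ/mol

In the reaction as written Cr³⁺(aq) is reduced, so the Cr³⁺/Cr²⁺ couple is the cathode and Cl₂/Cl⁻ is the anode.
E°cell = −0.401 − (+1.363) = −1.764 V; balancing electrons gives n = 2.
ΔG° = −nFE°cell = −(2)(96485)(−1.764) J/mol = +340 kJ/mol.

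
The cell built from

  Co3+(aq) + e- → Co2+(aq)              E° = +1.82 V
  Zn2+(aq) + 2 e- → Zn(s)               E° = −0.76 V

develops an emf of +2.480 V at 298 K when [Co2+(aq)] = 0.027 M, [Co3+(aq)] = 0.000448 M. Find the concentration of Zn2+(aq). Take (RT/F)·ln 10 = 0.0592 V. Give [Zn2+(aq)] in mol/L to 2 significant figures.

0.66 M

The Co³⁺/Co²⁺ couple has the larger reduction potential, so it is the cathode: E°cell = +1.82 − (−0.76) = +2.58 V and n = 2.
Rearranging E = E° − (0.0592/n)·log Q gives log Q = 2(+2.58 − (+2.480))/0.0592 = 3.378.
For 2 Co3+(aq) + Zn(s) → 2 Co2+(aq) + Zn2+(aq), the reaction quotient is Q = ([Co2+(aq)]^2·[Zn2+(aq)]) / [Co3+(aq)]^2.
Substituting the known concentrations and solving, log [Zn2+(aq)] = −0.182 and [Zn2+(aq)] = 0.66 M.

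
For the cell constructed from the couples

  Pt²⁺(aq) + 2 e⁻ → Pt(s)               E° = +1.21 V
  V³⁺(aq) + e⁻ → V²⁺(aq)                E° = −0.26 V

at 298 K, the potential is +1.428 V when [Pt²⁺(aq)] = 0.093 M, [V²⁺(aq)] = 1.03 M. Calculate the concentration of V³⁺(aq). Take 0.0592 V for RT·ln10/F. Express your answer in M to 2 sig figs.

1.6 M

Pt²⁺/Pt is the cathode (higher E°); E°cell = +1.21 − (−0.26) = +1.47 V with n = 2.
Rearranging E = E° − (0.0592/n)·log Q gives log Q = 2(+1.47 − (+1.428))/0.0592 = 1.419.
Balancing electrons gives Pt²⁺(aq) + 2 V²⁺(aq) → Pt(s) + 2 V³⁺(aq); thus Q = [V³⁺(aq)]^2 / ([Pt²⁺(aq)]·[V²⁺(aq)]^2).
Solving for the unknown gives log [V³⁺(aq)] = 0.207, so [V³⁺(aq)] ≈ 1.6 M.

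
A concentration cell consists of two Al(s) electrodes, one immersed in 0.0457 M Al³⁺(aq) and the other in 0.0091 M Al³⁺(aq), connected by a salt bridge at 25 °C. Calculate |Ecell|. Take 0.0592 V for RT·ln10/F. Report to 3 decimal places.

0.014 V

For a concentration cell E°cell = 0, since both electrodes use the same couple.
The compartment with the higher Al³⁺(aq) concentration (0.0457 M) acts as the cathode; ions are reduced there and produced at the dilute (0.0091 M) anode.
With n = 3, Ecell = −(0.0592/3)·log([dilute]/[conc]) = −(0.0592/3)·log(0.0091/0.0457) = +0.014 V.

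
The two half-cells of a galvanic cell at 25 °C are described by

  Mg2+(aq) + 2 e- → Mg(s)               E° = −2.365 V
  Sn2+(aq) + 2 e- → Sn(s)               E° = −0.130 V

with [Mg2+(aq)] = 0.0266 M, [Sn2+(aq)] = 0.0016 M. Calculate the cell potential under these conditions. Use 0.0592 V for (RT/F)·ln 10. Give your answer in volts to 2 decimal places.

+2.20 V

The Sn²⁺/Sn couple has the more positive E°, so it is the cathode; Mg²⁺/Mg is the anode.
The standard potential is −0.130 − (−2.365) = +2.235 V and the balanced reaction transfers n = 2 electrons.
The balanced reaction is Sn2+(aq) + Mg(s) → Sn(s) + Mg2+(aq), so Q = [Mg2+(aq)] / [Sn2+(aq)] = 16.6 and log Q = 1.221.
E = E° − (0.0592/n)·log Q = +2.235 − (0.0592/2)(1.221) = +2.20 V.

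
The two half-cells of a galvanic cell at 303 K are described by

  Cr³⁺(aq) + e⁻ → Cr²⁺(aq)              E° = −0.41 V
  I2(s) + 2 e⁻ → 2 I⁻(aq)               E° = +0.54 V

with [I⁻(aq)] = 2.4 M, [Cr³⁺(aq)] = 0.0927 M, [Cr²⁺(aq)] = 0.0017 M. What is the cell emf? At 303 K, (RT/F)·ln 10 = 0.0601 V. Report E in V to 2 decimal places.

I₂/I⁻ is reduced (cathode, E° = +0.54 V) and Cr³⁺/Cr²⁺ is oxidized (anode).
E°cell = +0.54 − (−0.41) = +0.95 V, with n = 2 electrons transferred.
For the overall reaction I2(s) + 2 Cr²⁺(aq) → 2 I⁻(aq) + 2 Cr³⁺(aq), Q = ([I⁻(aq)]^2·[Cr³⁺(aq)]^2) / [Cr²⁺(aq)]^2 = 1.71×10^4, giving log Q = 4.234.
E = E° − (0.0601/n)·log Q = +0.95 − (0.0601/2)(4.234) = +0.82 V.

+0.82 V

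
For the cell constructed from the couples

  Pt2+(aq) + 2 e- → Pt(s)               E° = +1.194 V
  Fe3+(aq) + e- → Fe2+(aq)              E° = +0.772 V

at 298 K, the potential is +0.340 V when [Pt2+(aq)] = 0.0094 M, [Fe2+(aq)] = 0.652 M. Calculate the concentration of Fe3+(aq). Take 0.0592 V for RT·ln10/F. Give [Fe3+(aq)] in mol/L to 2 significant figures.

1.5 M

With Pt²⁺/Pt at the cathode and Fe³⁺/Fe²⁺ at the anode, E°cell = +1.194 − (+0.772) = +0.422 V (n = 2).
Rearranging E = E° − (0.0592/n)·log Q gives log Q = 2(+0.422 − (+0.340))/0.0592 = 2.770.
The balanced reaction is Pt2+(aq) + 2 Fe2+(aq) → Pt(s) + 2 Fe3+(aq), so Q = [Fe3+(aq)]^2 / ([Pt2+(aq)]·[Fe2+(aq)]^2).
Solving for the unknown gives log [Fe3+(aq)] = 0.186, so [Fe3+(aq)] ≈ 1.5 M.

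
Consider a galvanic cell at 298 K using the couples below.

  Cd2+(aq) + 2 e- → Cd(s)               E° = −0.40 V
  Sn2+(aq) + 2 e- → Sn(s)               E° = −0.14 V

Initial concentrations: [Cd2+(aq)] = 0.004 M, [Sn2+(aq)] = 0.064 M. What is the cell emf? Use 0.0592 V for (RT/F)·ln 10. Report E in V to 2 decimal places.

+0.30 V

Sn²⁺/Sn is reduced (cathode, E° = −0.14 V) and Cd²⁺/Cd is oxidized (anode).
E°cell = −0.14 − (−0.40) = +0.26 V, with n = 2 electrons transferred.
The balanced reaction is Sn2+(aq) + Cd(s) → Sn(s) + Cd2+(aq), so Q = [Cd2+(aq)] / [Sn2+(aq)] = 0.0625 and log Q = −1.204.
By the Nernst equation, E = +0.26 − (0.0592/2)·(−1.204) = +0.30 V.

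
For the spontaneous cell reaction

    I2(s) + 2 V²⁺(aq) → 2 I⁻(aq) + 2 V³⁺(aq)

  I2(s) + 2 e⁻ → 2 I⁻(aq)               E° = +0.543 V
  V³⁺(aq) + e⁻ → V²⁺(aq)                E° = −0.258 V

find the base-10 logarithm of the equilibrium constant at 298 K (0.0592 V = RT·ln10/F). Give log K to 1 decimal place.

The I₂/I⁻ couple is reduced (cathode); E°cell = +0.543 − (−0.258) = +0.801 V with n = 2.
At equilibrium E = 0, so log K = nE°cell / 0.0592 = (2)(+0.801) / 0.0592 = 27.1.

log K = 27.1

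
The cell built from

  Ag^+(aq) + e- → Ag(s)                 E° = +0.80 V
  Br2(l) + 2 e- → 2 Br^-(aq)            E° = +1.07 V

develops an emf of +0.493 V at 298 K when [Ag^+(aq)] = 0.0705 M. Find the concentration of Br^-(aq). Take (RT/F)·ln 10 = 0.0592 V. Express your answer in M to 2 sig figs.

With Br₂/Br⁻ at the cathode and Ag⁺/Ag at the anode, E°cell = +1.07 − (+0.80) = +0.27 V (n = 2).
From the Nernst equation, log Q = n(E° − E)/0.0592 = 2·(+0.27 − (+0.493))/0.0592 = −7.534.
Balancing electrons gives Br2(l) + 2 Ag(s) → 2 Br^-(aq) + 2 Ag^+(aq); thus Q = [Br^-(aq)]^2·[Ag^+(aq)]^2.
Solving for the unknown gives log [Br^-(aq)] = −2.615, so [Br^-(aq)] ≈ 0.0024 M.

0.0024 M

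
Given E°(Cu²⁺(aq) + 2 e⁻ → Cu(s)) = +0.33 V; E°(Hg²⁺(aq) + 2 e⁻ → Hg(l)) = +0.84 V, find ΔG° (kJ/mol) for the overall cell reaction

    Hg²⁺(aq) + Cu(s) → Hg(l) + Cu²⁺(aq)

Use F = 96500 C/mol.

−98.4 kJ/mol

In the reaction as written Hg²⁺(aq) is reduced, so the Hg²⁺/Hg couple is the cathode and Cu²⁺/Cu is the anode.
E°cell = +0.84 − (+0.33) = +0.51 V; balancing electrons gives n = 2.
ΔG° = −nFE°cell = −(2)(96500)(+0.51) J/mol = −98.4 kJ/mol.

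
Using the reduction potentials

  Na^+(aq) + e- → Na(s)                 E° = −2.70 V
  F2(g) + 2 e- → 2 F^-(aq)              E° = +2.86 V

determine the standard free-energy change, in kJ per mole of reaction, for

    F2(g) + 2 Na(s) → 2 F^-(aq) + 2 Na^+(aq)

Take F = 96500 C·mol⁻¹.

−1073 kJ/mol

In the reaction as written F2(g) is reduced, so the F₂/F⁻ couple is the cathode and Na⁺/Na is the anode.
E°cell = +2.86 − (−2.70) = +5.56 V; balancing electrons gives n = 2.
ΔG° = −nFE°cell = −(2)(96500)(+5.56) J/mol = −1073 kJ/mol.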